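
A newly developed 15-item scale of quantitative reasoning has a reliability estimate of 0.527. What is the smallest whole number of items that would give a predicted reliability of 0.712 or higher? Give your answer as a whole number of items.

Spearman-Brown solved for the length factor n:
n = r*(1 − r) / [ r (1 − r*) ]
n = 0.712 × (1 − 0.527) / [ 0.527 × (1 − 0.712) ]
  = 0.336776 / 0.151776 = 2.2189
So the test needs 2.2189 × 15 ≈ 33.28 items; rounding up, 34.

34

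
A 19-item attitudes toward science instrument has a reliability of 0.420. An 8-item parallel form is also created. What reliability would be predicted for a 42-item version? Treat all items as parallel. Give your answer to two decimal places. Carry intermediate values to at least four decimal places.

The 8-item form is not needed; work directly from the 19-item form with n = 42/19 = 2.2105.
r_{42} = n·r / (1 + (n − 1)·r) = 0.9284 / 1.5084 ≈ 0.6155

0.62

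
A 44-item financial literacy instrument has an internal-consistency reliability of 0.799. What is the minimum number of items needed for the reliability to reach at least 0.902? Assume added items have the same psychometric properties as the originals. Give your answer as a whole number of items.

Invert Spearman-Brown to solve for n:
n = r*(1 − r) / [ r (1 − r*) ]
n = [0.902 × 0.201] / [0.799 × 0.098]
n = 0.181302 / 0.078302 ≈ 2.3154
So the test needs 2.3154 × 44 ≈ 101.88 items; rounding up, 102.

102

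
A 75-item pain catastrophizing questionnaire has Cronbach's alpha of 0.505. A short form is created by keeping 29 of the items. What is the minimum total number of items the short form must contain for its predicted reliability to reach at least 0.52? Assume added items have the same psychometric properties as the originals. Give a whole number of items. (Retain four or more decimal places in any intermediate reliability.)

80

Short-form reliability: n = 29/75 = 0.3867; r_29 = n·r/(1+(n−1)r) ≈ 0.2829
Length factor from the short form to reach 0.52: n' = 0.52(1 − 0.2829) / [0.2829(1 − 0.52)] ≈ 2.7461
Total items = 2.7461 × 29 = 79.64, rounded up to 80.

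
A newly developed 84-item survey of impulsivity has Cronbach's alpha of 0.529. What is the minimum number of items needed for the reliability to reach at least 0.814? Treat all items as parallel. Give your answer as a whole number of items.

328

Invert Spearman-Brown to solve for n:
n = r*(1 − r) / [ r (1 − r*) ]
n = 0.814(1 − 0.529) / [0.529(1 − 0.814)]
n = 0.383394 / 0.098394 ≈ 3.8965
3.8965 × 84 = 327.31 → 328 items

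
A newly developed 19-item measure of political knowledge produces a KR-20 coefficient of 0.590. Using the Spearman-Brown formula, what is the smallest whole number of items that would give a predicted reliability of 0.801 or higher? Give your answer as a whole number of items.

Invert Spearman-Brown to solve for n:
n = r*(1 − r) / [ r (1 − r*) ]
n = 0.801(1 − 0.590) / [0.590(1 − 0.801)]
n = 0.328410 / 0.117410 ≈ 2.7971
2.7971 × 19 = 53.14 → 54 items

54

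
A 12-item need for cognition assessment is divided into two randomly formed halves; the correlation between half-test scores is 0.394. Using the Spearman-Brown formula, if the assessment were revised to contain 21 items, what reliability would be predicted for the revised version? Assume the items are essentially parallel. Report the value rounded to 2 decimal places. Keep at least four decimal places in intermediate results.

Spearman-Brown correction (n = 2): r_full = 2·0.394/(1 + 0.394) = 0.5653
Then adjust to 21 items: n = 21/12 = 1.7500
r_new = n·r_full / (1 + (n − 1)·r_full) = 0.9893 / 1.4240 ≈ 0.6947

0.69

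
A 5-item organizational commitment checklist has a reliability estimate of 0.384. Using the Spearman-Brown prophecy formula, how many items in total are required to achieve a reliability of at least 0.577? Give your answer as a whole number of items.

11

n = 0.577 × (1 − 0.384) / [ 0.384 × (1 − 0.577) ]
n = 0.355432 / 0.162432 ≈ 2.1882
So the test needs 2.1882 × 5 ≈ 10.94 items; rounding up, 11.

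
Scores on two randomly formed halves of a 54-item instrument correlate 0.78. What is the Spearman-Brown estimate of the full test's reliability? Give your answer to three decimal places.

Each half is half the length of the full test, so the full test is n = 2 times a half.
r_full = 2(0.78) / (1 + 0.78)
r_full = 1.5600 / 1.7800 ≈ 0.8764

0.876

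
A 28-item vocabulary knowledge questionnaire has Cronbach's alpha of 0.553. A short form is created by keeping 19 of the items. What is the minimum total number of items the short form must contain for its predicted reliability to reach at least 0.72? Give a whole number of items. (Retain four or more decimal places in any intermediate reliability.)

Short-form reliability: n = 19/28 = 0.6786; r_19 = n·r/(1+(n−1)r) ≈ 0.4564
Then solve for n' with r_old = 0.4564, r_target = 0.72: n' = 0.72(1 − 0.4564)/[0.4564(1 − 0.72)] = 3.0627
Total items = 3.0627 × 19 = 58.19, rounded up to 59.

59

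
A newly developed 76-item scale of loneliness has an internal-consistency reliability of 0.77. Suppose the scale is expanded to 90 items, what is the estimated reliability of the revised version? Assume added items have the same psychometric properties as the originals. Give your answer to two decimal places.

0.80

n = 90/76 = 1.1842
Spearman-Brown: r_new = n·r / (1 + (n − 1)·r)
r_new = 1.1842·0.77 / [1 + (1.1842 − 1)·0.77]
     = 0.9118 / 1.1418 = 0.7986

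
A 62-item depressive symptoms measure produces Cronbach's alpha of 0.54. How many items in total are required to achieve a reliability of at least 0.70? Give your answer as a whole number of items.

Rearranging the Spearman-Brown formula for n,
n = r*(1 − r) / [ r (1 − r*) ]
n = [0.70 × 0.46] / [0.54 × 0.30]
n = 0.3220 / 0.1620 ≈ 1.9877
So the test needs 1.9877 × 62 ≈ 123.24 items; rounding up, 124.

124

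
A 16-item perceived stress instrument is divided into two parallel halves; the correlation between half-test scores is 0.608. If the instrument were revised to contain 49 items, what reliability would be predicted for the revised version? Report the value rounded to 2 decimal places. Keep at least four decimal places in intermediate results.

Spearman-Brown correction (n = 2): r_full = 2·0.608/(1 + 0.608) = 0.7562
Then adjust to 49 items: n = 49/16 = 3.0625
r_new = n·r_full / (1 + (n − 1)·r_full) = 2.3159 / 2.5597 ≈ 0.9048

0.90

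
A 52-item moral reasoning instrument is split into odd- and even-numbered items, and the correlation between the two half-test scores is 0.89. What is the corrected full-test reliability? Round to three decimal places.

Each half is half the length of the full test, so the full test is n = 2 times a half.
r_full = 2r_hh / (1 + r_hh) = 2 × 0.89 / (1 + 0.89)
r_full = 1.7800 / 1.8900 ≈ 0.9418

0.942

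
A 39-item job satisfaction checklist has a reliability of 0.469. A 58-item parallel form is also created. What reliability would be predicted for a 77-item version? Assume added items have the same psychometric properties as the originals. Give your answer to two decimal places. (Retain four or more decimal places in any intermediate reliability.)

0.64

Only the ratio of lengths matters: n = 77/39 = 1.9744
r_{77} = n·r / (1 + (n − 1)·r) = 0.9260 / 1.4570 ≈ 0.6356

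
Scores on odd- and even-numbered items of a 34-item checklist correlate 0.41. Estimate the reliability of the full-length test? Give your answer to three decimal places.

Each half is half the length of the full test, so the full test is n = 2 times a half.
r_full = 2r_hh / (1 + r_hh) = 2 × 0.41 / (1 + 0.41)
r_full = 0.8200 / 1.4100 ≈ 0.5816

0.582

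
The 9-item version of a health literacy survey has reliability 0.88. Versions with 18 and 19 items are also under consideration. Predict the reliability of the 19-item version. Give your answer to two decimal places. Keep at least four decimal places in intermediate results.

The 18-item form is not needed; work directly from the 9-item form with n = 19/9 = 2.1111.
r_{19} = n·r / (1 + (n − 1)·r) = 1.8578 / 1.9778 ≈ 0.9393

0.94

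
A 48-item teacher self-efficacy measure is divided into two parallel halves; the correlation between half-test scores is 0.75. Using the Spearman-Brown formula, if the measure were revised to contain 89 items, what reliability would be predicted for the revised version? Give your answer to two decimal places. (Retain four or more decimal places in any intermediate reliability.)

First correct the split-half correlation to full-test reliability: r_full = 2 × 0.75 / (1 + 0.75) ≈ 0.8571
Then adjust to 89 items: n = 89/48 = 1.8542
r_new = n·r_full / (1 + (n − 1)·r_full) = 1.5892 / 1.7321 ≈ 0.9175

0.92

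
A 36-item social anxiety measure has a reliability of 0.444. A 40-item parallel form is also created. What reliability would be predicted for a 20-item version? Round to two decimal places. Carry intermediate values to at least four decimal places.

The 40-item form is not needed; work directly from the 36-item form with n = 20/36 = 0.5556.
r_{20} = n·r / (1 + (n − 1)·r) = 0.2467 / 0.8027 ≈ 0.3073

0.31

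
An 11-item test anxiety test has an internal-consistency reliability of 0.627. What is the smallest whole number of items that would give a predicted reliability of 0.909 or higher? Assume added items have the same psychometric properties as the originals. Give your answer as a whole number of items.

66

n = 0.909(1 − 0.627) / [0.627(1 − 0.909)]
n = 0.339057 / 0.057057 ≈ 5.9424
Items needed = n × 11 = 5.9424 × 11 ≈ 65.37 → round up to 66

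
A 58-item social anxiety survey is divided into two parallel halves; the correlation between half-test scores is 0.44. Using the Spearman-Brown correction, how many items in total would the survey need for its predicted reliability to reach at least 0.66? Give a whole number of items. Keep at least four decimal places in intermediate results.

72

Corrected full-test reliability: r_full = 2 × 0.44 / (1 + 0.44) ≈ 0.6111
n = r_tgt(1 − r_full) / [r_full(1 − r_tgt)] = 0.66 × 0.3889 / (0.6111 × 0.34) ≈ 1.2354
Items = 1.2354 × 58 ≈ 71.65 → 72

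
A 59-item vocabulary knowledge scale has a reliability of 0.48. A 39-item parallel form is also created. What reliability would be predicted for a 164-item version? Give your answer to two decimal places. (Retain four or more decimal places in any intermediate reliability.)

0.72

The 39-item form is not needed; work directly from the 59-item form with n = 164/59 = 2.7797.
r_{164} = n·r / (1 + (n − 1)·r) = 1.3343 / 1.8543 ≈ 0.7196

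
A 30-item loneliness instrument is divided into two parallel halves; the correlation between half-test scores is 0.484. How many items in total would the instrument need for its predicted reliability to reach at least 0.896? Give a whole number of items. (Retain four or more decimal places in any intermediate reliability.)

138

r_full = 2(0.484)/(1 + 0.484) = 0.6523
n = r_tgt(1 − r_full) / [r_full(1 − r_tgt)] = 0.896 × 0.3477 / (0.6523 × 0.104) ≈ 4.5923
Items = 4.5923 × 30 ≈ 137.77 → 138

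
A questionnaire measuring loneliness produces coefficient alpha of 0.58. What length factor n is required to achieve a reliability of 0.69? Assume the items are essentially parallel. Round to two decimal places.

Invert Spearman-Brown to solve for n:
n = r_target (1 − r_old) / [ r_old (1 − r_target) ]
n = [0.69 × 0.42] / [0.58 × 0.31]
n = 0.2898 / 0.1798 ≈ 1.6118

1.61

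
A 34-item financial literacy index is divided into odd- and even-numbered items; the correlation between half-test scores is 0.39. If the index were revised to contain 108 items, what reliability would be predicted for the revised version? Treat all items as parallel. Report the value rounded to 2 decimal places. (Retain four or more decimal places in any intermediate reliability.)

0.80

Spearman-Brown correction (n = 2): r_full = 2·0.39/(1 + 0.39) = 0.5612
Length factor from 34 to 108 items: n = 108/34 = 3.1765
r_new = n·r_full / (1 + (n − 1)·r_full) = 1.7827 / 2.2215 ≈ 0.8025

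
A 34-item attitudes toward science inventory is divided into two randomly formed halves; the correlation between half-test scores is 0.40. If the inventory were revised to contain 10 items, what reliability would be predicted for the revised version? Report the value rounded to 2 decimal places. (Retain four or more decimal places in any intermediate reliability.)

Spearman-Brown correction (n = 2): r_full = 2·0.40/(1 + 0.40) = 0.5714
Length factor from 34 to 10 items: n = 10/34 = 0.2941
r_new = n·r_full / (1 + (n − 1)·r_full) = 0.1680 / 0.5966 ≈ 0.2816

0.28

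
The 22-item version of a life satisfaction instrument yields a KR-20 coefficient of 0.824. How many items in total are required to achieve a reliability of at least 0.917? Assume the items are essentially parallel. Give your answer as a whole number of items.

Spearman-Brown solved for the length factor n:
n = r_target (1 − r_old) / [ r_old (1 − r_target) ]
n = 0.917 × (1 − 0.824) / [ 0.824 × (1 − 0.917) ]
n = 0.161392 / 0.068392 ≈ 2.3598
So the test needs 2.3598 × 22 ≈ 51.92 items; rounding up, 52.

52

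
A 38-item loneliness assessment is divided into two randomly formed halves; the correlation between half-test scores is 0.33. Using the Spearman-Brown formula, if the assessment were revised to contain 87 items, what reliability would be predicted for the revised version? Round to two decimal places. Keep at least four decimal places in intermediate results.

0.69

First correct the split-half correlation to full-test reliability: r_full = 2 × 0.33 / (1 + 0.33) ≈ 0.4962
Length factor from 38 to 87 items: n = 87/38 = 2.2895
r_new = n·r_full / (1 + (n − 1)·r_full) = 1.1360 / 1.6398 ≈ 0.6928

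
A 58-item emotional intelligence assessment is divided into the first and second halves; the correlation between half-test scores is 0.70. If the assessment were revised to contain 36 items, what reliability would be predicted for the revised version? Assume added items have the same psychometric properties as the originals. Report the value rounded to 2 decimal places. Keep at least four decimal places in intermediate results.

Full-test reliability from the split-half r: r_full = 2(0.70)/(1 + 0.70) = 0.8235
Length factor from 58 to 36 items: n = 36/58 = 0.6207
r_new = n·r_full / (1 + (n − 1)·r_full) = 0.5111 / 0.6876 ≈ 0.7433

0.74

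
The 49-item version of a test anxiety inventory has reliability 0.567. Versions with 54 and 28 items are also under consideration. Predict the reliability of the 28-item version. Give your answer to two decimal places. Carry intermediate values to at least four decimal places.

0.43

Only the ratio of lengths matters: n = 28/49 = 0.5714
r_{28} = n·r / (1 + (n − 1)·r) = 0.3240 / 0.7570 ≈ 0.4280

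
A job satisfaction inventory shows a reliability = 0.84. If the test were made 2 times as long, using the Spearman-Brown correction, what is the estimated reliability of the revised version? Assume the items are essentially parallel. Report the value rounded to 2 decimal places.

By Spearman-Brown, r_new = n r / (1 + (n − 1) r).
r_new = (2 × 0.84) / (1 + (2 − 1) × 0.84)
     = 1.6800 / 1.8400 = 0.9130

0.91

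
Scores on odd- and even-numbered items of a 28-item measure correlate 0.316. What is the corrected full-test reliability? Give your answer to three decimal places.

Each half is half the length of the full test, so the full test is n = 2 times a half.
r_full = 2r_hh / (1 + r_hh) = 2 × 0.316 / (1 + 0.316)
r_full = 0.6320 / 1.3160 ≈ 0.4802

0.480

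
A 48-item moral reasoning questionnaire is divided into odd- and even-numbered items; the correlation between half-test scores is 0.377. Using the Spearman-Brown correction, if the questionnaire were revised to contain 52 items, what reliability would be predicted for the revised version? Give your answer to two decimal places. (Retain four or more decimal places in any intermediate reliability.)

0.57

First correct the split-half correlation to full-test reliability: r_full = 2 × 0.377 / (1 + 0.377) ≈ 0.5476
Length factor from 48 to 52 items: n = 52/48 = 1.0833
r_new = n·r_full / (1 + (n − 1)·r_full) = 0.5932 / 1.0456 ≈ 0.5673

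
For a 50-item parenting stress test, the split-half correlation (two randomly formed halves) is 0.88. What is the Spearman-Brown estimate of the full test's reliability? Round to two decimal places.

Each half is half the length of the full test, so the full test is n = 2 times a half.
r_full = 2(0.88) / (1 + 0.88)
       = 1.7600 / 1.8800 = 0.9362

0.94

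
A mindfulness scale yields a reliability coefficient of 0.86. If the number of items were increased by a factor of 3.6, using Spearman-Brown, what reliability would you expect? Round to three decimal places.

Apply the Spearman-Brown prophecy formula, r' = nr / [1 + (n − 1)r]:
r_new = 3.6·0.86 / [1 + (3.6 − 1)·0.86]
     = 3.0960 / 3.2360 = 0.9567

0.957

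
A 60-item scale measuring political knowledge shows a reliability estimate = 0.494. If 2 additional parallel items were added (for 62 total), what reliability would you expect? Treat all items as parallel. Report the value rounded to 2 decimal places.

Length ratio n = 62/60 = 1.0333
Spearman-Brown: r_new = n·r / (1 + (n − 1)·r)
r_new = 1.0333·0.494 / [1 + (1.0333 − 1)·0.494]
r_new = 0.5105 / 1.0165 ≈ 0.5022

0.50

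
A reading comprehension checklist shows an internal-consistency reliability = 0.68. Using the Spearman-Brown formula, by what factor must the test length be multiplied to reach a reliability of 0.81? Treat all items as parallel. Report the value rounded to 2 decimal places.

n = [0.81 × 0.32] / [0.68 × 0.19]
  = 0.2592 / 0.1292 = 2.0062

2.01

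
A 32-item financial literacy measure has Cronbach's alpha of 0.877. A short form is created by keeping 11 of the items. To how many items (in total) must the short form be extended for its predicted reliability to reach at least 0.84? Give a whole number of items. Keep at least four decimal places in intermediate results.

Short-form reliability: n = 11/32 = 0.3438; r_11 = n·r/(1+(n−1)r) ≈ 0.7103
Length factor from the short form to reach 0.84: n' = 0.84(1 − 0.7103) / [0.7103(1 − 0.84)] ≈ 2.1412
Items = 2.1412 × 11 ≈ 23.55 → 24

24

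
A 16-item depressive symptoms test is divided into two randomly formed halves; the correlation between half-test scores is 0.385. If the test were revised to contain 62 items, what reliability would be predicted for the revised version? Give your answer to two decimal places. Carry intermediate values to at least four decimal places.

Full-test reliability from the split-half r: r_full = 2(0.385)/(1 + 0.385) = 0.5560
Then adjust to 62 items: n = 62/16 = 3.8750
r_new = n·r_full / (1 + (n − 1)·r_full) = 2.1545 / 2.5985 ≈ 0.8291

0.83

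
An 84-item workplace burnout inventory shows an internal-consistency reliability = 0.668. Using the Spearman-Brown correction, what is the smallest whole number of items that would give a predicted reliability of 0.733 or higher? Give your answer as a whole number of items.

Invert Spearman-Brown to solve for n:
n = r_target (1 − r_old) / [ r_old (1 − r_target) ]
n = 0.733 × (1 − 0.668) / [ 0.668 × (1 − 0.733) ]
n = 0.243356 / 0.178356 ≈ 1.3644
1.3644 × 84 = 114.61 → 115 items

115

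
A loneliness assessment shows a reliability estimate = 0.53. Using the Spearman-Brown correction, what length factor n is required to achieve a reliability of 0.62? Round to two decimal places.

1.45

n = [0.62 × 0.47] / [0.53 × 0.38]
  = 0.2914 / 0.2014 = 1.4469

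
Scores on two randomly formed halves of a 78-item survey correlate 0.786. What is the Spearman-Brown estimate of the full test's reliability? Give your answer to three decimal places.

0.880

The full test is twice the length of either half (n = 2).
r_full = 2(0.786) / (1 + 0.786)
r_full = 1.5720 / 1.7860 ≈ 0.8802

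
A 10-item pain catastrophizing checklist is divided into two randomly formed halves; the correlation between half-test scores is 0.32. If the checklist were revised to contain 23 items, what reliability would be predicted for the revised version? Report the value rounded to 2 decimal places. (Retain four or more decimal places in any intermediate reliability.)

First correct the split-half correlation to full-test reliability: r_full = 2 × 0.32 / (1 + 0.32) ≈ 0.4848
Length factor from 10 to 23 items: n = 23/10 = 2.3000
r_new = n·r_full / (1 + (n − 1)·r_full) = 1.1150 / 1.6302 ≈ 0.6840

0.68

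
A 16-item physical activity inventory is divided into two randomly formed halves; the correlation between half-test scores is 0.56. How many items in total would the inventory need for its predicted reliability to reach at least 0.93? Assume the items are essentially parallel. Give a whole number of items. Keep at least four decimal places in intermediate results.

r_full = 2(0.56)/(1 + 0.56) = 0.7179
n = r_tgt(1 − r_full) / [r_full(1 − r_tgt)] = 0.93 × 0.2821 / (0.7179 × 0.07) ≈ 5.2206
Required items = 5.2206 × 16 = 83.53, so 84 items.

84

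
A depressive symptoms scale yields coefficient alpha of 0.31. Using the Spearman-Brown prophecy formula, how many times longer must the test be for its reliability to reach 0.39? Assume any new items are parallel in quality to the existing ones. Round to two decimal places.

1.42

n = [0.39 × 0.69] / [0.31 × 0.61]
n = 0.2691 / 0.1891 ≈ 1.4231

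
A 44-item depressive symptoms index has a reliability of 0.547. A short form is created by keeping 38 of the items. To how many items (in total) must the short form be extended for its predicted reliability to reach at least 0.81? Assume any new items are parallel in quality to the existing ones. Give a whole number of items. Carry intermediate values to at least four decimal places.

Short-form reliability: n = 38/44 = 0.8636; r_38 = n·r/(1+(n−1)r) ≈ 0.5105
Then solve for n' with r_old = 0.5105, r_target = 0.81: n' = 0.81(1 − 0.5105)/[0.5105(1 − 0.81)] = 4.0878
Items = 4.0878 × 38 ≈ 155.34 → 156

156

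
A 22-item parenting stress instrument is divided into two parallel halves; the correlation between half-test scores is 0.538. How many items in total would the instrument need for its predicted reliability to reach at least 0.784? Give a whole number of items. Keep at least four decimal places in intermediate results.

35

r_full = 2(0.538)/(1 + 0.538) = 0.6996
Solve Spearman-Brown for n: n = 0.784(1 − 0.6996) / [0.6996(1 − 0.784)] = 1.5585
Required items = 1.5585 × 22 = 34.29, so 35 items.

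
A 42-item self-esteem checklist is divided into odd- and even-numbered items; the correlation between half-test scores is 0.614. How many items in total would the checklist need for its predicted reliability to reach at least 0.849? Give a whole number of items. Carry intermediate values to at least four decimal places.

75

Corrected full-test reliability: r_full = 2 × 0.614 / (1 + 0.614) ≈ 0.7608
Solve Spearman-Brown for n: n = 0.849(1 − 0.7608) / [0.7608(1 − 0.849)] = 1.7678
Items = 1.7678 × 42 ≈ 74.25 → 75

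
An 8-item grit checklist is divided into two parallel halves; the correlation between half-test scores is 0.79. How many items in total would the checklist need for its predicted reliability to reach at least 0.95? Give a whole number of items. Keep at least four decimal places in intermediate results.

r_full = 2(0.79)/(1 + 0.79) = 0.8827
Solve Spearman-Brown for n: n = 0.95(1 − 0.8827) / [0.8827(1 − 0.95)] = 2.5249
Items = 2.5249 × 8 ≈ 20.20 → 21

21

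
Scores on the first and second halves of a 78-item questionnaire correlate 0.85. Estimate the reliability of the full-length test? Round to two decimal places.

Each half is half the length of the full test, so the full test is n = 2 times a half.
r_full = 2r_hh / (1 + r_hh) = 2 × 0.85 / (1 + 0.85)
       = 1.7000 / 1.8500 = 0.9189

0.92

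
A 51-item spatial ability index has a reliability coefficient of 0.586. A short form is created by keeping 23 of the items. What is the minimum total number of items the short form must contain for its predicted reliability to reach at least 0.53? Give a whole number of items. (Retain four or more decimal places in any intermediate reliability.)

First, r for the 23-item form: n = 23/51 = 0.4510, so r_23 = 0.4510·0.586/(1 + (0.4510 − 1)·0.586) = 0.3896
Length factor from the short form to reach 0.53: n' = 0.53(1 − 0.3896) / [0.3896(1 − 0.53)] ≈ 1.7667
Items = 1.7667 × 23 ≈ 40.63 → 41

41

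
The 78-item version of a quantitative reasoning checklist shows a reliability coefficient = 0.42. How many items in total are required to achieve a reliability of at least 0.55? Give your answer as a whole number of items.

n = 0.55(1 − 0.42) / [0.42(1 − 0.55)]
  = 0.3190 / 0.1890 = 1.6878
1.6878 × 78 = 131.65 → 132 items

132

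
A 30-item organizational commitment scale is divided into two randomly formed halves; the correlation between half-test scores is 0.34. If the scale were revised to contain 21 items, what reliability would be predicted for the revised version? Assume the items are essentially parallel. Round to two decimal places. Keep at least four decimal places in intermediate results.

Spearman-Brown correction (n = 2): r_full = 2·0.34/(1 + 0.34) = 0.5075
Then adjust to 21 items: n = 21/30 = 0.7000
r_new = n·r_full / (1 + (n − 1)·r_full) = 0.3552 / 0.8478 ≈ 0.4190

0.42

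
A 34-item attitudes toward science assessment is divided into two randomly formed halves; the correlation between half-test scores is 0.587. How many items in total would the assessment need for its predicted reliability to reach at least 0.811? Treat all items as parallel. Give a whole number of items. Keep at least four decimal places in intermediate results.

52

r_full = 2(0.587)/(1 + 0.587) = 0.7398
Solve Spearman-Brown for n: n = 0.811(1 − 0.7398) / [0.7398(1 − 0.811)] = 1.5092
Items = 1.5092 × 34 ≈ 51.31 → 52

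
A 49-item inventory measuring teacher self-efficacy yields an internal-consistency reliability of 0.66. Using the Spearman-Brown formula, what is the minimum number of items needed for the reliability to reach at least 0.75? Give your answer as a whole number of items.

76

n = 0.75(1 − 0.66) / [0.66(1 − 0.75)]
n = 0.2550 / 0.1650 ≈ 1.5455
So the test needs 1.5455 × 49 ≈ 75.73 items; rounding up, 76.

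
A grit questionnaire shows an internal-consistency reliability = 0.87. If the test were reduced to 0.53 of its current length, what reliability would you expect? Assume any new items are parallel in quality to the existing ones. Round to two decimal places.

r_new = 0.53·0.87 / [1 + (0.53 − 1)·0.87]
r_new = 0.4611 / 0.5911 ≈ 0.7801

0.78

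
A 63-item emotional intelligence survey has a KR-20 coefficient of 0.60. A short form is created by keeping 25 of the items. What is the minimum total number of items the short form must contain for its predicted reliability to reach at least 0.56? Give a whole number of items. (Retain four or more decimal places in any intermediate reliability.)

Short-form reliability: n = 25/63 = 0.3968; r_25 = n·r/(1+(n−1)r) ≈ 0.3731
Then solve for n' with r_old = 0.3731, r_target = 0.56: n' = 0.56(1 − 0.3731)/[0.3731(1 − 0.56)] = 2.1385
Total items = 2.1385 × 25 = 53.46, rounded up to 54.

54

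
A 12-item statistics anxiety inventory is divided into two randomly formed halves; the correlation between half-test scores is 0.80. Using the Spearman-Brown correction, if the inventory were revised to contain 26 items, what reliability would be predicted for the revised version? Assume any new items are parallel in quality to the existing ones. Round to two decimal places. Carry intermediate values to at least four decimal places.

Spearman-Brown correction (n = 2): r_full = 2·0.80/(1 + 0.80) = 0.8889
Length factor from 12 to 26 items: n = 26/12 = 2.1667
r_new = n·r_full / (1 + (n − 1)·r_full) = 1.9260 / 2.0371 ≈ 0.9455

0.95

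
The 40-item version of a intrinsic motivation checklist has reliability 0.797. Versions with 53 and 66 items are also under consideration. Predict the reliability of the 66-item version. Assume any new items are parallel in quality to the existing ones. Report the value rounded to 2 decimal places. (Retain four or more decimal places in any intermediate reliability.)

0.87

Only the ratio of lengths matters: n = 66/40 = 1.6500
r_{66} = n·r / (1 + (n − 1)·r) = 1.3151 / 1.5181 ≈ 0.8663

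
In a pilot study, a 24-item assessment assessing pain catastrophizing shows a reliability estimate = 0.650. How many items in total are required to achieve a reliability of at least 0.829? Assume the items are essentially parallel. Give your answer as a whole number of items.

n = [0.829 × 0.350] / [0.650 × 0.171]
n = 0.290150 / 0.111150 ≈ 2.6104
So the test needs 2.6104 × 24 ≈ 62.65 items; rounding up, 63.

63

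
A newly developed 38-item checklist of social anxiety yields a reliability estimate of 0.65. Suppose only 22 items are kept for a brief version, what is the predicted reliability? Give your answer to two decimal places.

The new length is 22/38 = 0.5789 times the old.
r_new = 0.5789·0.65 / [1 + (0.5789 − 1)·0.65]
     = 0.3763 / 0.7263 = 0.5181

0.52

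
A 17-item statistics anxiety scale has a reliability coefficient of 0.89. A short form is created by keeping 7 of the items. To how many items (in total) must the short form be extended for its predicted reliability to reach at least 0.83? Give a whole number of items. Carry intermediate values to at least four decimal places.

11

Short-form reliability: n = 7/17 = 0.4118; r_7 = n·r/(1+(n−1)r) ≈ 0.7692
Length factor from the short form to reach 0.83: n' = 0.83(1 − 0.7692) / [0.7692(1 − 0.83)] ≈ 1.4650
Items = 1.4650 × 7 ≈ 10.26 → 11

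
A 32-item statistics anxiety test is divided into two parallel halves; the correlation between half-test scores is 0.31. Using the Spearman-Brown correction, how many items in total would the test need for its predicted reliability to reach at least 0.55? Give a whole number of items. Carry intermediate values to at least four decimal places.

44

r_full = 2(0.31)/(1 + 0.31) = 0.4733
n = r_tgt(1 − r_full) / [r_full(1 − r_tgt)] = 0.55 × 0.5267 / (0.4733 × 0.45) ≈ 1.3601
Required items = 1.3601 × 32 = 43.52, so 44 items.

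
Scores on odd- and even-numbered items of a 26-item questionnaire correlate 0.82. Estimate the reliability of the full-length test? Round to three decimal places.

Each half is half the length of the full test, so the full test is n = 2 times a half.
r_full = 2r_hh / (1 + r_hh) = 2 × 0.82 / (1 + 0.82)
r_full = 1.6400 / 1.8200 ≈ 0.9011

0.901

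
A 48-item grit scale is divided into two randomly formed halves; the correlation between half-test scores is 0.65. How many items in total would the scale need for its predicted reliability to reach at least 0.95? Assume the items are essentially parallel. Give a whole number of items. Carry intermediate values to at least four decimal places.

246

Corrected full-test reliability: r_full = 2 × 0.65 / (1 + 0.65) ≈ 0.7879
Solve Spearman-Brown for n: n = 0.95(1 − 0.7879) / [0.7879(1 − 0.95)] = 5.1147
Items = 5.1147 × 48 ≈ 245.51 → 246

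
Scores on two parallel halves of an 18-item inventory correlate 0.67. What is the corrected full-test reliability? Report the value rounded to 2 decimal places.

r_full = 2r_hh / (1 + r_hh) = 2 × 0.67 / (1 + 0.67)
       = 1.3400 / 1.6700 = 0.8024

0.80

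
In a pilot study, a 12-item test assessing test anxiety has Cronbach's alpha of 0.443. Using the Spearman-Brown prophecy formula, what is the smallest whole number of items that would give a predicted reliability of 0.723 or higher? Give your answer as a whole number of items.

40

Invert Spearman-Brown to solve for n:
n = r_target (1 − r_old) / [ r_old (1 − r_target) ]
n = 0.723 × (1 − 0.443) / [ 0.443 × (1 − 0.723) ]
n = 0.402711 / 0.122711 ≈ 3.2818
So the test needs 3.2818 × 12 ≈ 39.38 items; rounding up, 40.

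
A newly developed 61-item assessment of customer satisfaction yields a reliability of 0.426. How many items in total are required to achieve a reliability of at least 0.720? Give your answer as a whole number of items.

Spearman-Brown solved for the length factor n:
n = r_target (1 − r_old) / [ r_old (1 − r_target) ]
n = [0.720 × 0.574] / [0.426 × 0.280]
n = 0.413280 / 0.119280 ≈ 3.4648
Items needed = n × 61 = 3.4648 × 61 ≈ 211.35 → round up to 212

212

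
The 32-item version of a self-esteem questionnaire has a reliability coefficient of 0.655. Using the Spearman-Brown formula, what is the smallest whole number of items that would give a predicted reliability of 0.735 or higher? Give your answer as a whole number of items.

Rearranging the Spearman-Brown formula for n,
n = r_target (1 − r_old) / [ r_old (1 − r_target) ]
n = [0.735 × 0.345] / [0.655 × 0.265]
  = 0.253575 / 0.173575 = 1.4609
1.4609 × 32 = 46.75 → 47 items

47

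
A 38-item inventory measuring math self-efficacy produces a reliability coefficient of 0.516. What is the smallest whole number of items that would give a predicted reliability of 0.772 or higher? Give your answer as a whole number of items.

Spearman-Brown solved for the length factor n:
n = r_target (1 − r_old) / [ r_old (1 − r_target) ]
n = [0.772 × 0.484] / [0.516 × 0.228]
n = 0.373648 / 0.117648 ≈ 3.1760
Items needed = n × 38 = 3.1760 × 38 ≈ 120.69 → round up to 121

121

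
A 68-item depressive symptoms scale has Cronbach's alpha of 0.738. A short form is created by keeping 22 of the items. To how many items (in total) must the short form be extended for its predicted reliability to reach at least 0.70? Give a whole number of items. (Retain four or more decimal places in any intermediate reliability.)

Short-form reliability: n = 22/68 = 0.3235; r_22 = n·r/(1+(n−1)r) ≈ 0.4768
Then solve for n' with r_old = 0.4768, r_target = 0.70: n' = 0.70(1 − 0.4768)/[0.4768(1 − 0.70)] = 2.5604
Total items = 2.5604 × 22 = 56.33, rounded up to 57.

57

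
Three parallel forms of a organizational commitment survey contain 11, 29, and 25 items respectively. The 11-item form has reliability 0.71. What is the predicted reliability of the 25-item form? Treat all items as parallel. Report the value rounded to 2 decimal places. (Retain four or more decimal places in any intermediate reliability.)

Only the ratio of lengths matters: n = 25/11 = 2.2727
r_{25} = n·r / (1 + (n − 1)·r) = 1.6136 / 1.9036 ≈ 0.8477

0.85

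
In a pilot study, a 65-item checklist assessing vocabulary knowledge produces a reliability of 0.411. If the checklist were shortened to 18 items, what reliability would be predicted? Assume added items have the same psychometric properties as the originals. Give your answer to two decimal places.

0.16

Length ratio n = 18/65 = 0.2769
Spearman-Brown: r_new = n·r / (1 + (n − 1)·r)
r_new = 0.2769·0.411 / [1 + (0.2769 − 1)·0.411]
     = 0.1138 / 0.7028 = 0.1619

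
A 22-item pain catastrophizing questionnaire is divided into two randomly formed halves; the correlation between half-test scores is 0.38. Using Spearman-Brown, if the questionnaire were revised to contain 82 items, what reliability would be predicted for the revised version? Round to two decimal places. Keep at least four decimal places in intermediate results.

Spearman-Brown correction (n = 2): r_full = 2·0.38/(1 + 0.38) = 0.5507
Length factor from 22 to 82 items: n = 82/22 = 3.7273
r_new = n·r_full / (1 + (n − 1)·r_full) = 2.0526 / 2.5019 ≈ 0.8204

0.82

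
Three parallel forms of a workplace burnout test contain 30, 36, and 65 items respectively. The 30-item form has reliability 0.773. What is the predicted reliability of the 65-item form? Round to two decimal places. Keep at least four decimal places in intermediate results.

The 36-item form is not needed; work directly from the 30-item form with n = 65/30 = 2.1667.
r_{65} = n·r / (1 + (n − 1)·r) = 1.6749 / 1.9019 ≈ 0.8806

0.88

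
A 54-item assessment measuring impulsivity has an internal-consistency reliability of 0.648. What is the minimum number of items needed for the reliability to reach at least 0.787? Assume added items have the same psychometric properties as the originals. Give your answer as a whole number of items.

Rearranging the Spearman-Brown formula for n,
n = r_target (1 − r_old) / [ r_old (1 − r_target) ]
n = 0.787(1 − 0.648) / [0.648(1 − 0.787)]
  = 0.277024 / 0.138024 = 2.0071
So the test needs 2.0071 × 54 ≈ 108.38 items; rounding up, 109.

109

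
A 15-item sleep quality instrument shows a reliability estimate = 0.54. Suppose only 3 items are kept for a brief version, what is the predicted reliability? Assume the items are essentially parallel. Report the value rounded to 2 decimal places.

n = 3/15 = 0.2
Spearman-Brown: r_new = n·r / (1 + (n − 1)·r)
r_new = 0.2·0.54 / [1 + (0.2 − 1)·0.54]
     = 0.1080 / 0.5680 = 0.1901

0.19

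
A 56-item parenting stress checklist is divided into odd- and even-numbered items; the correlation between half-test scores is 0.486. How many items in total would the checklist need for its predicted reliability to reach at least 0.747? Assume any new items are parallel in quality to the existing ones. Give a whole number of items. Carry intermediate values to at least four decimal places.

r_full = 2(0.486)/(1 + 0.486) = 0.6541
n = r_tgt(1 − r_full) / [r_full(1 − r_tgt)] = 0.747 × 0.3459 / (0.6541 × 0.253) ≈ 1.5614
Items = 1.5614 × 56 ≈ 87.44 → 88

88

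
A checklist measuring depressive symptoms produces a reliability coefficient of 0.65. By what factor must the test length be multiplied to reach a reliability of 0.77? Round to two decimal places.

1.80

Invert Spearman-Brown to solve for n:
n = r_target (1 − r_old) / [ r_old (1 − r_target) ]
n = 0.77 × (1 − 0.65) / [ 0.65 × (1 − 0.77) ]
n = 0.2695 / 0.1495 ≈ 1.8027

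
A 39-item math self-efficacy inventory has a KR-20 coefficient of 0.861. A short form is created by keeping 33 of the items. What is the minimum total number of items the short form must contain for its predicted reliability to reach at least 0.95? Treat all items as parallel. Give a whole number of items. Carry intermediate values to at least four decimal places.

First, r for the 33-item form: n = 33/39 = 0.8462, so r_33 = 0.8462·0.861/(1 + (0.8462 − 1)·0.861) = 0.8398
Then solve for n' with r_old = 0.8398, r_target = 0.95: n' = 0.95(1 − 0.8398)/[0.8398(1 − 0.95)] = 3.6244
Total items = 3.6244 × 33 = 119.61, rounded up to 120.

120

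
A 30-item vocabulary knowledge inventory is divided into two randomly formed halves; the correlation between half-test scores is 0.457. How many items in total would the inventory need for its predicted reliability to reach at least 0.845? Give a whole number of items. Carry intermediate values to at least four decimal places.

98

r_full = 2(0.457)/(1 + 0.457) = 0.6273
Solve Spearman-Brown for n: n = 0.845(1 − 0.6273) / [0.6273(1 − 0.845)] = 3.2390
Items = 3.2390 × 30 ≈ 97.17 → 98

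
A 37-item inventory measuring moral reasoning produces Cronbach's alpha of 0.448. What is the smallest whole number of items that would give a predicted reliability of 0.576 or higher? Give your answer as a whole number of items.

n = [0.576 × 0.552] / [0.448 × 0.424]
n = 0.317952 / 0.189952 ≈ 1.6739
Items needed = n × 37 = 1.6739 × 37 ≈ 61.93 → round up to 62

62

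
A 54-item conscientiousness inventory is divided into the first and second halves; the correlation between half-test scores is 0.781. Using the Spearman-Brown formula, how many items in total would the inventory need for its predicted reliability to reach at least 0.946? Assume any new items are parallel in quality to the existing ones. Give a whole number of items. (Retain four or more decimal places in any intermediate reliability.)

133

r_full = 2(0.781)/(1 + 0.781) = 0.8770
n = r_tgt(1 − r_full) / [r_full(1 − r_tgt)] = 0.946 × 0.1230 / (0.8770 × 0.054) ≈ 2.4570
Required items = 2.4570 × 54 = 132.68, so 133 items.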